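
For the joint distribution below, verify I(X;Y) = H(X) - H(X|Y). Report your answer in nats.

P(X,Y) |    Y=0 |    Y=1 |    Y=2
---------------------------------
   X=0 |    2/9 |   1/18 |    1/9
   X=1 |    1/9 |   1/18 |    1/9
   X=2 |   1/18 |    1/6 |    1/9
I(X;Y) = 0.0875 nats

Mutual information has multiple equivalent forms:
- I(X;Y) = H(X) - H(X|Y)
- I(X;Y) = H(Y) - H(Y|X)
- I(X;Y) = H(X) + H(Y) - H(X,Y)

Computing all quantities:
H(X) = 1.0893, H(Y) = 1.0893, H(X,Y) = 2.0911
H(X|Y) = 1.0018, H(Y|X) = 1.0018

Verification:
H(X) - H(X|Y) = 1.0893 - 1.0018 = 0.0875
H(Y) - H(Y|X) = 1.0893 - 1.0018 = 0.0875
H(X) + H(Y) - H(X,Y) = 1.0893 + 1.0893 - 2.0911 = 0.0875

All forms give I(X;Y) = 0.0875 nats. ✓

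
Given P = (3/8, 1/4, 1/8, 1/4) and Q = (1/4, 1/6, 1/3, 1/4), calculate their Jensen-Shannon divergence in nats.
0.0351 nats

Jensen-Shannon divergence is:
JSD(P||Q) = 0.5 × D_KL(P||M) + 0.5 × D_KL(Q||M)
where M = 0.5 × (P + Q) is the mixture distribution.

M = 0.5 × (3/8, 1/4, 1/8, 1/4) + 0.5 × (1/4, 1/6, 1/3, 1/4) = (5/16, 5/24, 0.229167, 1/4)

D_KL(P||M) = 0.0382 nats
D_KL(Q||M) = 0.0319 nats

JSD(P||Q) = 0.5 × 0.0382 + 0.5 × 0.0319 = 0.0351 nats

Unlike KL divergence, JSD is symmetric and bounded: 0 ≤ JSD ≤ log(2).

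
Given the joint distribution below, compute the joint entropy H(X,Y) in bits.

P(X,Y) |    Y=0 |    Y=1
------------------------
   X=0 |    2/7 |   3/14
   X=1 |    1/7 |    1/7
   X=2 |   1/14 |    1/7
2.4677 bits

Joint entropy is H(X,Y) = -Σ_{x,y} p(x,y) log p(x,y).

Summing over all non-zero entries:
H(X,Y) = -[2/7·log_2(2/7) + 3/14·log_2(3/14) + 1/7·log_2(1/7) + 1/7·log_2(1/7) + 1/14·log_2(1/14) + 1/7·log_2(1/7)]
H(X,Y) = 2.4677 bits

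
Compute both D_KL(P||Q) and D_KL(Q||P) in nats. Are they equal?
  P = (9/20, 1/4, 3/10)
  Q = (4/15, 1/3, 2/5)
D_KL(P||Q) = 0.0772, D_KL(Q||P) = 0.0714

KL divergence is not symmetric: D_KL(P||Q) ≠ D_KL(Q||P) in general.

D_KL(P||Q) = 0.0772 nats
D_KL(Q||P) = 0.0714 nats

No, they are not equal!

This asymmetry is why KL divergence is not a true distance metric.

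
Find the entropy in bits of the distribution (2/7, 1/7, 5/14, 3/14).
1.9242 bits

Shannon entropy is H(X) = -Σ p(x) log p(x).

For P = (2/7, 1/7, 5/14, 3/14):
H = -2/7 × log_2(2/7) -1/7 × log_2(1/7) -5/14 × log_2(5/14) -3/14 × log_2(3/14)
H = 1.9242 bits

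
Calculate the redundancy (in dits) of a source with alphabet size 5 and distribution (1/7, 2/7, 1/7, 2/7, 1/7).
0.0259 dits

Redundancy measures how far a source is from maximum entropy:
R = H_max - H(X)

Maximum entropy for 5 symbols: H_max = log_10(5) = 0.6990 dits
Actual entropy: H(X) = 0.6731 dits
Redundancy: R = 0.6990 - 0.6731 = 0.0259 dits

This redundancy represents potential for compression: the source could be compressed by 0.0259 dits per symbol.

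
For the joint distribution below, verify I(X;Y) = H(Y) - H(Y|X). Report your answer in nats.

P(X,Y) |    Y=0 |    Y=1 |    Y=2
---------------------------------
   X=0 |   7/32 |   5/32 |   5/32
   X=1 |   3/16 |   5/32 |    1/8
I(X;Y) = 0.0010 nats

Mutual information has multiple equivalent forms:
- I(X;Y) = H(X) - H(X|Y)
- I(X;Y) = H(Y) - H(Y|X)
- I(X;Y) = H(X) + H(Y) - H(X,Y)

Computing all quantities:
H(X) = 0.6912, H(Y) = 1.0862, H(X,Y) = 1.7764
H(X|Y) = 0.6902, H(Y|X) = 1.0852

Verification:
H(X) - H(X|Y) = 0.6912 - 0.6902 = 0.0010
H(Y) - H(Y|X) = 1.0862 - 1.0852 = 0.0010
H(X) + H(Y) - H(X,Y) = 0.6912 + 1.0862 - 1.7764 = 0.0010

All forms give I(X;Y) = 0.0010 nats. ✓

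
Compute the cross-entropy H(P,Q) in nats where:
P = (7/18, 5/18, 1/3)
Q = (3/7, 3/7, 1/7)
1.2135 nats

Cross-entropy: H(P,Q) = -Σ p(x) log q(x)

Alternatively: H(P,Q) = H(P) + D_KL(P||Q)
H(P) = 1.0893 nats
D_KL(P||Q) = 0.1242 nats

H(P,Q) = 1.0893 + 0.1242 = 1.2135 nats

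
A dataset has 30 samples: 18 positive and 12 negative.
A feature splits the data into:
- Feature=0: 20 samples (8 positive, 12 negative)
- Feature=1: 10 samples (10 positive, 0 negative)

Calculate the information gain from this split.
0.3237 bits

Information Gain = H(Y) - H(Y|Feature)

Before split:
P(positive) = 18/30 = 0.6000
H(Y) = 0.9710 bits

After split:
Feature=0: H = 0.9710 bits (weight = 20/30)
Feature=1: H = 0.0000 bits (weight = 10/30)
H(Y|Feature) = (20/30)×0.9710 + (10/30)×0.0000 = 0.6473 bits

Information Gain = 0.9710 - 0.6473 = 0.3237 bits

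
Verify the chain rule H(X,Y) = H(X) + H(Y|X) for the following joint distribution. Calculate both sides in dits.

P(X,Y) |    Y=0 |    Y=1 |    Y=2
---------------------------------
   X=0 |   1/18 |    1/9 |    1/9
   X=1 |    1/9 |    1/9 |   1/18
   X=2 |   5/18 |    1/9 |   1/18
H(X,Y) = 0.8939, H(X) = 0.4656, H(Y|X) = 0.4283 (all in dits)

Chain rule: H(X,Y) = H(X) + H(Y|X)

Left side — joint entropy directly:
H(X,Y) = -Σ p(x,y) log p(x,y) = 0.8939 dits

Right side — compute H(Y|X) from the conditional distributions:
P(X) = (5/18, 5/18, 4/9), so H(X) = 0.4656 dits
H(Y|X) = Σ_x P(X=x) · H(Y|X=x):
  P(Y|X=0) = (1/5, 2/5, 2/5), H(Y|X=0) = 0.4581, weight P(X=0) = 5/18
  P(Y|X=1) = (2/5, 2/5, 1/5), H(Y|X=1) = 0.4581, weight P(X=1) = 5/18
  P(Y|X=2) = (5/8, 1/4, 1/8), H(Y|X=2) = 0.3910, weight P(X=2) = 4/9
H(Y|X) = 0.4283 dits

H(X) + H(Y|X) = 0.4656 + 0.4283 = 0.8939 dits

Both sides equal 0.8939 dits. ✓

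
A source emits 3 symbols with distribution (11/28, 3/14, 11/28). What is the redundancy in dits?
0.0149 dits

Redundancy measures how far a source is from maximum entropy:
R = H_max - H(X)

Maximum entropy for 3 symbols: H_max = log_10(3) = 0.4771 dits
Actual entropy: H(X) = 0.4622 dits
Redundancy: R = 0.4771 - 0.4622 = 0.0149 dits

This redundancy represents potential for compression: the source could be compressed by 0.0149 dits per symbol.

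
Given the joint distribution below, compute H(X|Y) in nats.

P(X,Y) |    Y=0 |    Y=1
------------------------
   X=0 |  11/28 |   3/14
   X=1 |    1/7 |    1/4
0.6311 nats

Using the chain rule: H(X|Y) = H(X,Y) - H(Y)

First, compute H(X,Y) = 1.3217 nats

Marginal P(Y) = (15/28, 13/28)
H(Y) = 0.6906 nats

H(X|Y) = H(X,Y) - H(Y) = 1.3217 - 0.6906 = 0.6311 nats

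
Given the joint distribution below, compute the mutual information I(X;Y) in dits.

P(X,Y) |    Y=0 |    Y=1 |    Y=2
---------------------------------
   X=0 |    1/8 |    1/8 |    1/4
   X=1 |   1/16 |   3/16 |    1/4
0.0073 dits

Mutual information: I(X;Y) = H(X) + H(Y) - H(X,Y)

Marginals:
P(X) = (1/2, 1/2), H(X) = 0.3010 dits
P(Y) = (3/16, 5/16, 1/2), H(Y) = 0.4447 dits

Joint entropy: H(X,Y) = 0.7384 dits

I(X;Y) = 0.3010 + 0.4447 - 0.7384 = 0.0073 dits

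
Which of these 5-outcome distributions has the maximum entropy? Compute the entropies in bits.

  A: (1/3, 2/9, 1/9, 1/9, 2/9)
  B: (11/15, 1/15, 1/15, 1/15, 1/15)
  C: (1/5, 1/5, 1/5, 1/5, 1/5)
C

For a discrete distribution over n outcomes, entropy is maximized by the uniform distribution.

Computing entropies:
H(A) = 2.1972 bits
H(B) = 1.3700 bits
H(C) = 2.3219 bits

The uniform distribution (where all probabilities equal 1/5) achieves the maximum entropy of log_2(5) = 2.3219 bits.

Distribution C has the highest entropy.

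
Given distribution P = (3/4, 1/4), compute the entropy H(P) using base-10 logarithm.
0.2442 dits

Shannon entropy is H(X) = -Σ p(x) log p(x).

For P = (3/4, 1/4):
H = -3/4 × log_10(3/4) -1/4 × log_10(1/4)
H = 0.2442 dits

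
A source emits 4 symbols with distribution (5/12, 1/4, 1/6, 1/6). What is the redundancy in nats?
0.0777 nats

Redundancy measures how far a source is from maximum entropy:
R = H_max - H(X)

Maximum entropy for 4 symbols: H_max = log_e(4) = 1.3863 nats
Actual entropy: H(X) = 1.3086 nats
Redundancy: R = 1.3863 - 1.3086 = 0.0777 nats

This redundancy represents potential for compression: the source could be compressed by 0.0777 nats per symbol.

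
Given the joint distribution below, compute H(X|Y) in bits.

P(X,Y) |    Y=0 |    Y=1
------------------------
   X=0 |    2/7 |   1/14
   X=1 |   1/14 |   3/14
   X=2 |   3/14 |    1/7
1.4286 bits

Using the chain rule: H(X|Y) = H(X,Y) - H(Y)

First, compute H(X,Y) = 2.4138 bits

Marginal P(Y) = (4/7, 3/7)
H(Y) = 0.9852 bits

H(X|Y) = H(X,Y) - H(Y) = 2.4138 - 0.9852 = 1.4286 bits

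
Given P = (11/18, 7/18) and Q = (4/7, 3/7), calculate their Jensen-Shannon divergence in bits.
0.0012 bits

Jensen-Shannon divergence is:
JSD(P||Q) = 0.5 × D_KL(P||M) + 0.5 × D_KL(Q||M)
where M = 0.5 × (P + Q) is the mixture distribution.

M = 0.5 × (11/18, 7/18) + 0.5 × (4/7, 3/7) = (0.59127, 0.40873)

D_KL(P||M) = 0.0012 bits
D_KL(Q||M) = 0.0012 bits

JSD(P||Q) = 0.5 × 0.0012 + 0.5 × 0.0012 = 0.0012 bits

Unlike KL divergence, JSD is symmetric and bounded: 0 ≤ JSD ≤ log(2).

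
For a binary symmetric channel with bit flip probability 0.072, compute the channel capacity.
0.6267 bits

For a binary symmetric channel (BSC) with error probability p:
Capacity C = 1 - H(p) bits per symbol

where H(p) = -p log₂(p) - (1-p) log₂(1-p) is the binary entropy function.

H(0.072) = 0.3733 bits
C = 1 - 0.3733 = 0.6267 bits per symbol

This means we can reliably transmit up to 0.6267 bits of information per channel use.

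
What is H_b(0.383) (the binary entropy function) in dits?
0.2890 dits

The binary entropy function is:
H(p) = -p log(p) - (1-p) log(1-p)

H(0.383) = -0.383 × log_10(0.383) - 0.617 × log_10(0.617)
H(0.383) = 0.2890 dits

Note: Binary entropy is maximized at p=0.5 (H=1 bit) and minimized at p=0 or p=1 (H=0).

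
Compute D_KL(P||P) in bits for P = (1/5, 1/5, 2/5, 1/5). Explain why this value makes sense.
0.0000 bits

KL divergence satisfies the Gibbs inequality: D_KL(P||Q) ≥ 0 for all distributions P, Q.

D_KL(P||Q) = Σ p(x) log(p(x)/q(x))
Each term is p(x) × log_2(p(x)/p(x)) = p(x) × log_2(1) = 0, so the sum is 0.
D_KL(P||Q) = 0.0000 bits

When P = Q, the KL divergence is exactly 0, as there is no 'divergence' between identical distributions.

This non-negativity is a fundamental property: relative entropy cannot be negative because it measures how different Q is from P.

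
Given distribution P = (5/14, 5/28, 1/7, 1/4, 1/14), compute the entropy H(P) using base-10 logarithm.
0.6464 dits

Shannon entropy is H(X) = -Σ p(x) log p(x).

For P = (5/14, 5/28, 1/7, 1/4, 1/14):
H = -5/14 × log_10(5/14) -5/28 × log_10(5/28) -1/7 × log_10(1/7) -1/4 × log_10(1/4) -1/14 × log_10(1/14)
H = 0.6464 dits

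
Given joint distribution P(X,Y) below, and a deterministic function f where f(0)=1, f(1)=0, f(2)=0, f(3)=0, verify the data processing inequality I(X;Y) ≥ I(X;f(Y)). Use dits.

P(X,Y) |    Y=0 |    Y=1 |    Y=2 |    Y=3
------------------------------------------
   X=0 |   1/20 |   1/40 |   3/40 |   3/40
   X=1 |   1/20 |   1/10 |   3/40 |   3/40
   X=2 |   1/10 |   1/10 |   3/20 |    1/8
I(X;Y) = 0.0087, I(X;f(Y)) = 0.0007, inequality holds: 0.0087 ≥ 0.0007

Data Processing Inequality: For any Markov chain X → Y → Z, we have I(X;Y) ≥ I(X;Z).

Here Z = f(Y) is a deterministic function of Y, forming X → Y → Z.

Original I(X;Y) = 0.0087 dits

After applying f:
P(X,Z) where Z=f(Y):
- P(X,Z=0) = P(X,Y=1) + P(X,Y=2) + P(X,Y=3)
- P(X,Z=1) = P(X,Y=0)

I(X;Z) = I(X;f(Y)) = 0.0007 dits

Verification: 0.0087 ≥ 0.0007 ✓

Information cannot be created by processing; the function f can only lose information about X.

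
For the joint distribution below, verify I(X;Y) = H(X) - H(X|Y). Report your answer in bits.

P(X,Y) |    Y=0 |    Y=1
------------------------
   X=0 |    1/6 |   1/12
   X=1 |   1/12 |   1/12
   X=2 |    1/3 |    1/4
I(X;Y) = 0.0089 bits

Mutual information has multiple equivalent forms:
- I(X;Y) = H(X) - H(X|Y)
- I(X;Y) = H(Y) - H(Y|X)
- I(X;Y) = H(X) + H(Y) - H(X,Y)

Computing all quantities:
H(X) = 1.3844, H(Y) = 0.9799, H(X,Y) = 2.3554
H(X|Y) = 1.3755, H(Y|X) = 0.9710

Verification:
H(X) - H(X|Y) = 1.3844 - 1.3755 = 0.0089
H(Y) - H(Y|X) = 0.9799 - 0.9710 = 0.0089
H(X) + H(Y) - H(X,Y) = 1.3844 + 0.9799 - 2.3554 = 0.0089

All forms give I(X;Y) = 0.0089 bits. ✓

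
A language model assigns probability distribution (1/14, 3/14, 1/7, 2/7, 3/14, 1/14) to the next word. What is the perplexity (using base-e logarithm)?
5.3288

Perplexity is e^H (or exp(H) for natural log).

First, H = -Σ p log p = 1.6731 nats
Perplexity = e^1.6731 = 5.3288

Interpretation: The model's uncertainty is equivalent to choosing uniformly among 5.3 options.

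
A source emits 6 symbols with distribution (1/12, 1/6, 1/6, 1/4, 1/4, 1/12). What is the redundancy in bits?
0.1258 bits

Redundancy measures how far a source is from maximum entropy:
R = H_max - H(X)

Maximum entropy for 6 symbols: H_max = log_2(6) = 2.5850 bits
Actual entropy: H(X) = 2.4591 bits
Redundancy: R = 2.5850 - 2.4591 = 0.1258 bits

This redundancy represents potential for compression: the source could be compressed by 0.1258 bits per symbol.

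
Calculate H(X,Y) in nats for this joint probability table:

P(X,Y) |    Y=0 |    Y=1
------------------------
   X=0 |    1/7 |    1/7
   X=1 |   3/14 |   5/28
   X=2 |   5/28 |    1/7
1.7793 nats

Joint entropy is H(X,Y) = -Σ_{x,y} p(x,y) log p(x,y).

Summing over all non-zero entries:
H(X,Y) = -[1/7·log_e(1/7) + 1/7·log_e(1/7) + 3/14·log_e(3/14) + 5/28·log_e(5/28) + 5/28·log_e(5/28) + 1/7·log_e(1/7)]
H(X,Y) = 1.7793 nats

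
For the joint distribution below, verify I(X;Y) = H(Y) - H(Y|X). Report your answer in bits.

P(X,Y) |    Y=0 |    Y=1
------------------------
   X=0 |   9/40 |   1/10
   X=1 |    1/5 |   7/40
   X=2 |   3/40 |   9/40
I(X;Y) = 0.0934 bits

Mutual information has multiple equivalent forms:
- I(X;Y) = H(X) - H(X|Y)
- I(X;Y) = H(Y) - H(Y|X)
- I(X;Y) = H(X) + H(Y) - H(X,Y)

Computing all quantities:
H(X) = 1.5787, H(Y) = 1.0000, H(X,Y) = 2.4853
H(X|Y) = 1.4853, H(Y|X) = 0.9066

Verification:
H(X) - H(X|Y) = 1.5787 - 1.4853 = 0.0934
H(Y) - H(Y|X) = 1.0000 - 0.9066 = 0.0934
H(X) + H(Y) - H(X,Y) = 1.5787 + 1.0000 - 2.4853 = 0.0934

All forms give I(X;Y) = 0.0934 bits. ✓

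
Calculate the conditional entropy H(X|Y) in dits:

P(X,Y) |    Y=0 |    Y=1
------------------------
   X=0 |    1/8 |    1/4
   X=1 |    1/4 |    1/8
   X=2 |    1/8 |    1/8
0.4515 dits

Using the chain rule: H(X|Y) = H(X,Y) - H(Y)

First, compute H(X,Y) = 0.7526 dits

Marginal P(Y) = (1/2, 1/2)
H(Y) = 0.3010 dits

H(X|Y) = H(X,Y) - H(Y) = 0.7526 - 0.3010 = 0.4515 dits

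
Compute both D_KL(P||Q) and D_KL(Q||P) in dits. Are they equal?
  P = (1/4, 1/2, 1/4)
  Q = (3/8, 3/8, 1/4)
D_KL(P||Q) = 0.0184, D_KL(Q||P) = 0.0192

KL divergence is not symmetric: D_KL(P||Q) ≠ D_KL(Q||P) in general.

D_KL(P||Q) = 0.0184 dits
D_KL(Q||P) = 0.0192 dits

No, they are not equal!

This asymmetry is why KL divergence is not a true distance metric.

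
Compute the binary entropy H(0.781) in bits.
0.7583 bits

The binary entropy function is:
H(p) = -p log(p) - (1-p) log(1-p)

H(0.781) = -0.781 × log_2(0.781) - 0.219 × log_2(0.219)
H(0.781) = 0.7583 bits

Note: Binary entropy is maximized at p=0.5 (H=1 bit) and minimized at p=0 or p=1 (H=0).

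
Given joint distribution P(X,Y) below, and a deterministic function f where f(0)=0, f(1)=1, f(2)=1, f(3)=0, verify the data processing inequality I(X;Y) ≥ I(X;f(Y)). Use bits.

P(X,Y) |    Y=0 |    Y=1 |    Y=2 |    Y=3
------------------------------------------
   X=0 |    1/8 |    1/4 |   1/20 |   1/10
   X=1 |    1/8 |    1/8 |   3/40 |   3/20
I(X;Y) = 0.0397, I(X;f(Y)) = 0.0163, inequality holds: 0.0397 ≥ 0.0163

Data Processing Inequality: For any Markov chain X → Y → Z, we have I(X;Y) ≥ I(X;Z).

Here Z = f(Y) is a deterministic function of Y, forming X → Y → Z.

Original I(X;Y) = 0.0397 bits

After applying f:
P(X,Z) where Z=f(Y):
- P(X,Z=0) = P(X,Y=0) + P(X,Y=3)
- P(X,Z=1) = P(X,Y=1) + P(X,Y=2)

I(X;Z) = I(X;f(Y)) = 0.0163 bits

Verification: 0.0397 ≥ 0.0163 ✓

Information cannot be created by processing; the function f can only lose information about X.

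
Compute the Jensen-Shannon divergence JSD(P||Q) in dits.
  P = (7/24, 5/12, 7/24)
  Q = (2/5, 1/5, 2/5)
0.0121 dits

Jensen-Shannon divergence is:
JSD(P||Q) = 0.5 × D_KL(P||M) + 0.5 × D_KL(Q||M)
where M = 0.5 × (P + Q) is the mixture distribution.

M = 0.5 × (7/24, 5/12, 7/24) + 0.5 × (2/5, 1/5, 2/5) = (0.345833, 0.308333, 0.345833)

D_KL(P||M) = 0.0113 dits
D_KL(Q||M) = 0.0130 dits

JSD(P||Q) = 0.5 × 0.0113 + 0.5 × 0.0130 = 0.0121 dits

Unlike KL divergence, JSD is symmetric and bounded: 0 ≤ JSD ≤ log(2).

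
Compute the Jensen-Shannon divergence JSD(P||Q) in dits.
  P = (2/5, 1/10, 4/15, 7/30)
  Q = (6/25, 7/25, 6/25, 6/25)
0.0142 dits

Jensen-Shannon divergence is:
JSD(P||Q) = 0.5 × D_KL(P||M) + 0.5 × D_KL(Q||M)
where M = 0.5 × (P + Q) is the mixture distribution.

M = 0.5 × (2/5, 1/10, 4/15, 7/30) + 0.5 × (6/25, 7/25, 6/25, 6/25) = (8/25, 0.19, 0.253333, 0.236667)

D_KL(P||M) = 0.0154 dits
D_KL(Q||M) = 0.0130 dits

JSD(P||Q) = 0.5 × 0.0154 + 0.5 × 0.0130 = 0.0142 dits

Unlike KL divergence, JSD is symmetric and bounded: 0 ≤ JSD ≤ log(2).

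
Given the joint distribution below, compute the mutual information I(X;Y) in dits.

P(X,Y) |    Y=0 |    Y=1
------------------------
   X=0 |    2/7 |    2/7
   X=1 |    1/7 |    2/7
0.0061 dits

Mutual information: I(X;Y) = H(X) + H(Y) - H(X,Y)

Marginals:
P(X) = (4/7, 3/7), H(X) = 0.2966 dits
P(Y) = (3/7, 4/7), H(Y) = 0.2966 dits

Joint entropy: H(X,Y) = 0.5871 dits

I(X;Y) = 0.2966 + 0.2966 - 0.5871 = 0.0061 dits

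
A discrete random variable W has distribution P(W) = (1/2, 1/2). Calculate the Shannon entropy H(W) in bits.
1.0000 bits

Shannon entropy is H(X) = -Σ p(x) log p(x).

For P = (1/2, 1/2):
H = -1/2 × log_2(1/2) -1/2 × log_2(1/2)
H = 1.0000 bits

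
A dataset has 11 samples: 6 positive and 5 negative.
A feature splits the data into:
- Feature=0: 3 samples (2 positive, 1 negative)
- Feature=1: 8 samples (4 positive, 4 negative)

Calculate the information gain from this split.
0.0163 bits

Information Gain = H(Y) - H(Y|Feature)

Before split:
P(positive) = 6/11 = 0.5455
H(Y) = 0.9940 bits

After split:
Feature=0: H = 0.9183 bits (weight = 3/11)
Feature=1: H = 1.0000 bits (weight = 8/11)
H(Y|Feature) = (3/11)×0.9183 + (8/11)×1.0000 = 0.9777 bits

Information Gain = 0.9940 - 0.9777 = 0.0163 bits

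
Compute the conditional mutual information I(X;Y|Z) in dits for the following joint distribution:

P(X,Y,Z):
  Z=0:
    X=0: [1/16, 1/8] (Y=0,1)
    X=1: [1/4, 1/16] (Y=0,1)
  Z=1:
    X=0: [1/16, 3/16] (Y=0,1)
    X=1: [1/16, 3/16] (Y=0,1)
0.0239 dits

Conditional mutual information: I(X;Y|Z) = H(X|Z) + H(Y|Z) - H(X,Y|Z)

H(Z) = 0.3010
H(X,Z) = 0.5952 → H(X|Z) = 0.2942
H(Y,Z) = 0.5668 → H(Y|Z) = 0.2658
H(X,Y,Z) = 0.8371 → H(X,Y|Z) = 0.5360

I(X;Y|Z) = 0.2942 + 0.2658 - 0.5360 = 0.0239 dits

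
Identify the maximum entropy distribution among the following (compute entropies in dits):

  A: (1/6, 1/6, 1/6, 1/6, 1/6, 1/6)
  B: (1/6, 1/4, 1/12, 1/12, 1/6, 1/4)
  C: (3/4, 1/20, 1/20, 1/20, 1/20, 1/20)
A

For a discrete distribution over n outcomes, entropy is maximized by the uniform distribution.

Computing entropies:
H(A) = 0.7782 dits
H(B) = 0.7403 dits
H(C) = 0.4190 dits

The uniform distribution (where all probabilities equal 1/6) achieves the maximum entropy of log_10(6) = 0.7782 dits.

Distribution A has the highest entropy.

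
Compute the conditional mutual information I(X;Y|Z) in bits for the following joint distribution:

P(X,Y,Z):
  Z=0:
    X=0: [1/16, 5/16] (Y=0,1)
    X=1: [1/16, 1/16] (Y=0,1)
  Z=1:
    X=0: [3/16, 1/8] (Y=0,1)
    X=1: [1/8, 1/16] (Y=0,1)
0.0385 bits

Conditional mutual information: I(X;Y|Z) = H(X|Z) + H(Y|Z) - H(X,Y|Z)

H(Z) = 1.0000
H(X,Z) = 1.8829 → H(X|Z) = 0.8829
H(Y,Z) = 1.8829 → H(Y|Z) = 0.8829
H(X,Y,Z) = 2.7272 → H(X,Y|Z) = 1.7272

I(X;Y|Z) = 0.8829 + 0.8829 - 1.7272 = 0.0385 bits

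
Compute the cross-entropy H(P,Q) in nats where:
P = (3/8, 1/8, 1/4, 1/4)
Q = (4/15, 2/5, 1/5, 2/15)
1.5163 nats

Cross-entropy: H(P,Q) = -Σ p(x) log q(x)

Alternatively: H(P,Q) = H(P) + D_KL(P||Q)
H(P) = 1.3209 nats
D_KL(P||Q) = 0.1954 nats

H(P,Q) = 1.3209 + 0.1954 = 1.5163 nats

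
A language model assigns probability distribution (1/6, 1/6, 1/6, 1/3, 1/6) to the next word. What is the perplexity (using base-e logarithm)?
4.7622

Perplexity is e^H (or exp(H) for natural log).

First, H = -Σ p log p = 1.5607 nats
Perplexity = e^1.5607 = 4.7622

Interpretation: The model's uncertainty is equivalent to choosing uniformly among 4.8 options.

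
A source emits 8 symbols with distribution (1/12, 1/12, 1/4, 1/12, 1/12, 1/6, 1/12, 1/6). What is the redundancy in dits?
0.0435 dits

Redundancy measures how far a source is from maximum entropy:
R = H_max - H(X)

Maximum entropy for 8 symbols: H_max = log_10(8) = 0.9031 dits
Actual entropy: H(X) = 0.8596 dits
Redundancy: R = 0.9031 - 0.8596 = 0.0435 dits

This redundancy represents potential for compression: the source could be compressed by 0.0435 dits per symbol.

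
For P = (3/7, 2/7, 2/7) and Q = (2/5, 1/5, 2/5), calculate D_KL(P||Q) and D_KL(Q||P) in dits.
D_KL(P||Q) = 0.0153, D_KL(Q||P) = 0.0155

KL divergence is not symmetric: D_KL(P||Q) ≠ D_KL(Q||P) in general.

D_KL(P||Q) = 0.0153 dits
D_KL(Q||P) = 0.0155 dits

No, they are not equal!

This asymmetry is why KL divergence is not a true distance metric.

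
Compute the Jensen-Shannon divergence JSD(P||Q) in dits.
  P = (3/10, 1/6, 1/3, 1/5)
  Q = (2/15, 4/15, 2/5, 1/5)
0.0103 dits

Jensen-Shannon divergence is:
JSD(P||Q) = 0.5 × D_KL(P||M) + 0.5 × D_KL(Q||M)
where M = 0.5 × (P + Q) is the mixture distribution.

M = 0.5 × (3/10, 1/6, 1/3, 1/5) + 0.5 × (2/15, 4/15, 2/5, 1/5) = (0.216667, 0.216667, 11/30, 1/5)

D_KL(P||M) = 0.0096 dits
D_KL(Q||M) = 0.0110 dits

JSD(P||Q) = 0.5 × 0.0096 + 0.5 × 0.0110 = 0.0103 dits

Unlike KL divergence, JSD is symmetric and bounded: 0 ≤ JSD ≤ log(2).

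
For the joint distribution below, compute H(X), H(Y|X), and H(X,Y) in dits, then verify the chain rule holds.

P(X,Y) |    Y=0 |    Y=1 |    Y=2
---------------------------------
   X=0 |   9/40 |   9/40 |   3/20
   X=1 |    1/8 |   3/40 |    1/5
H(X,Y) = 0.7522, H(X) = 0.2923, H(Y|X) = 0.4599 (all in dits)

Chain rule: H(X,Y) = H(X) + H(Y|X)

Left side — joint entropy directly:
H(X,Y) = -Σ p(x,y) log p(x,y) = 0.7522 dits

Right side — compute H(Y|X) from the conditional distributions:
P(X) = (3/5, 2/5), so H(X) = 0.2923 dits
H(Y|X) = Σ_x P(X=x) · H(Y|X=x):
  P(Y|X=0) = (3/8, 3/8, 1/4), H(Y|X=0) = 0.4700, weight P(X=0) = 3/5
  P(Y|X=1) = (5/16, 3/16, 1/2), H(Y|X=1) = 0.4447, weight P(X=1) = 2/5
H(Y|X) = 0.4599 dits

H(X) + H(Y|X) = 0.2923 + 0.4599 = 0.7522 dits

Both sides equal 0.7522 dits. ✓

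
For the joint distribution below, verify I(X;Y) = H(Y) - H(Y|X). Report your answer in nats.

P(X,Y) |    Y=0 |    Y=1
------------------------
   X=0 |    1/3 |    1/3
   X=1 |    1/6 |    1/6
I(X;Y) = 0.0000 nats

Mutual information has multiple equivalent forms:
- I(X;Y) = H(X) - H(X|Y)
- I(X;Y) = H(Y) - H(Y|X)
- I(X;Y) = H(X) + H(Y) - H(X,Y)

Computing all quantities:
H(X) = 0.6365, H(Y) = 0.6931, H(X,Y) = 1.3297
H(X|Y) = 0.6365, H(Y|X) = 0.6931

Verification:
H(X) - H(X|Y) = 0.6365 - 0.6365 = 0.0000
H(Y) - H(Y|X) = 0.6931 - 0.6931 = 0.0000
H(X) + H(Y) - H(X,Y) = 0.6365 + 0.6931 - 1.3297 = 0.0000

All forms give I(X;Y) = 0.0000 nats. ✓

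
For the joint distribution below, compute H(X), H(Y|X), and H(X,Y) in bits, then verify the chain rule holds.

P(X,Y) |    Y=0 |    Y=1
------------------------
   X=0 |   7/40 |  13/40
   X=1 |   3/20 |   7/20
H(X,Y) = 1.9077, H(X) = 1.0000, H(Y|X) = 0.9077 (all in bits)

Chain rule: H(X,Y) = H(X) + H(Y|X)

Left side — joint entropy directly:
H(X,Y) = -Σ p(x,y) log p(x,y) = 1.9077 bits

Right side — compute H(Y|X) from the conditional distributions:
P(X) = (1/2, 1/2), so H(X) = 1.0000 bits
H(Y|X) = Σ_x P(X=x) · H(Y|X=x):
  P(Y|X=0) = (7/20, 13/20), H(Y|X=0) = 0.9341, weight P(X=0) = 1/2
  P(Y|X=1) = (3/10, 7/10), H(Y|X=1) = 0.8813, weight P(X=1) = 1/2
H(Y|X) = 0.9077 bits

H(X) + H(Y|X) = 1.0000 + 0.9077 = 1.9077 bits

Both sides equal 1.9077 bits. ✓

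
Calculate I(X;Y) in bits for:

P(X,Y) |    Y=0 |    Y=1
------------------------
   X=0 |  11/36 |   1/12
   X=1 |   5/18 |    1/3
0.0809 bits

Mutual information: I(X;Y) = H(X) + H(Y) - H(X,Y)

Marginals:
P(X) = (7/18, 11/18), H(X) = 0.9641 bits
P(Y) = (7/12, 5/12), H(Y) = 0.9799 bits

Joint entropy: H(X,Y) = 1.8631 bits

I(X;Y) = 0.9641 + 0.9799 - 1.8631 = 0.0809 bits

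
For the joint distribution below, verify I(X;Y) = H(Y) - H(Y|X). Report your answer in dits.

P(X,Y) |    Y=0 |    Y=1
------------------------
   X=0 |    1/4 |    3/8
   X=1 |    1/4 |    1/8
I(X;Y) = 0.0147 dits

Mutual information has multiple equivalent forms:
- I(X;Y) = H(X) - H(X|Y)
- I(X;Y) = H(Y) - H(Y|X)
- I(X;Y) = H(X) + H(Y) - H(X,Y)

Computing all quantities:
H(X) = 0.2873, H(Y) = 0.3010, H(X,Y) = 0.5737
H(X|Y) = 0.2726, H(Y|X) = 0.2863

Verification:
H(X) - H(X|Y) = 0.2873 - 0.2726 = 0.0147
H(Y) - H(Y|X) = 0.3010 - 0.2863 = 0.0147
H(X) + H(Y) - H(X,Y) = 0.2873 + 0.3010 - 0.5737 = 0.0147

All forms give I(X;Y) = 0.0147 dits. ✓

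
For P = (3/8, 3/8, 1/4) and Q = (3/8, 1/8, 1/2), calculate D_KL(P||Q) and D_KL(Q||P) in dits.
D_KL(P||Q) = 0.1037, D_KL(Q||P) = 0.0909

KL divergence is not symmetric: D_KL(P||Q) ≠ D_KL(Q||P) in general.

D_KL(P||Q) = 0.1037 dits
D_KL(Q||P) = 0.0909 dits

No, they are not equal!

This asymmetry is why KL divergence is not a true distance metric.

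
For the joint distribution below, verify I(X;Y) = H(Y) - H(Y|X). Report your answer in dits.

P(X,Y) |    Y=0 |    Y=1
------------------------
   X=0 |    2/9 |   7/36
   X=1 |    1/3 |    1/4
I(X;Y) = 0.0003 dits

Mutual information has multiple equivalent forms:
- I(X;Y) = H(X) - H(X|Y)
- I(X;Y) = H(Y) - H(Y|X)
- I(X;Y) = H(X) + H(Y) - H(X,Y)

Computing all quantities:
H(X) = 0.2950, H(Y) = 0.2983, H(X,Y) = 0.5930
H(X|Y) = 0.2947, H(Y|X) = 0.2980

Verification:
H(X) - H(X|Y) = 0.2950 - 0.2947 = 0.0003
H(Y) - H(Y|X) = 0.2983 - 0.2980 = 0.0003
H(X) + H(Y) - H(X,Y) = 0.2950 + 0.2983 - 0.5930 = 0.0003

All forms give I(X;Y) = 0.0003 dits. ✓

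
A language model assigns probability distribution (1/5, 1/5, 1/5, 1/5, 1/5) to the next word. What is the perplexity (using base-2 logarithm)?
5.0000

Perplexity is 2^H (or exp(H) for natural log).

First, H = -Σ p log p = 2.3219 bits
Perplexity = 2^2.3219 = 5.0000

Interpretation: The model's uncertainty is equivalent to choosing uniformly among 5.0 options.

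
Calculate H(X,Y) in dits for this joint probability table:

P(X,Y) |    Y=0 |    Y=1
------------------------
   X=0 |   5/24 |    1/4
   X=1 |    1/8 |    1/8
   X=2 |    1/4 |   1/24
0.7262 dits

Joint entropy is H(X,Y) = -Σ_{x,y} p(x,y) log p(x,y).

Summing over all non-zero entries:
H(X,Y) = -[5/24·log_10(5/24) + 1/4·log_10(1/4) + 1/8·log_10(1/8) + 1/8·log_10(1/8) + 1/4·log_10(1/4) + 1/24·log_10(1/24)]
H(X,Y) = 0.7262 dits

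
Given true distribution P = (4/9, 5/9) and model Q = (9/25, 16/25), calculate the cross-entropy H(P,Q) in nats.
0.7020 nats

Cross-entropy: H(P,Q) = -Σ p(x) log q(x)

Alternatively: H(P,Q) = H(P) + D_KL(P||Q)
H(P) = 0.6870 nats
D_KL(P||Q) = 0.0150 nats

H(P,Q) = 0.6870 + 0.0150 = 0.7020 nats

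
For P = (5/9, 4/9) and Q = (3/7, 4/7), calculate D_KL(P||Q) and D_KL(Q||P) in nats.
D_KL(P||Q) = 0.0325, D_KL(Q||P) = 0.0324

KL divergence is not symmetric: D_KL(P||Q) ≠ D_KL(Q||P) in general.

D_KL(P||Q) = 0.0325 nats
D_KL(Q||P) = 0.0324 nats

No, they are not equal!

This asymmetry is why KL divergence is not a true distance metric.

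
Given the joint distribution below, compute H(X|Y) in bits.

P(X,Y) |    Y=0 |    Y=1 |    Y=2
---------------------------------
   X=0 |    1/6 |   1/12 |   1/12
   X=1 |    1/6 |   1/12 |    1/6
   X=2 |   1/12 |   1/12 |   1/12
1.5304 bits

Using the chain rule: H(X|Y) = H(X,Y) - H(Y)

First, compute H(X,Y) = 3.0850 bits

Marginal P(Y) = (5/12, 1/4, 1/3)
H(Y) = 1.5546 bits

H(X|Y) = H(X,Y) - H(Y) = 3.0850 - 1.5546 = 1.5304 bits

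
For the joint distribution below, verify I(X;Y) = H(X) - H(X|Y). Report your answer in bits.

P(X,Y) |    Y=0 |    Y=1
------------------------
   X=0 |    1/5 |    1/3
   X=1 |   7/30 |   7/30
I(X;Y) = 0.0114 bits

Mutual information has multiple equivalent forms:
- I(X;Y) = H(X) - H(X|Y)
- I(X;Y) = H(Y) - H(Y|X)
- I(X;Y) = H(X) + H(Y) - H(X,Y)

Computing all quantities:
H(X) = 0.9968, H(Y) = 0.9871, H(X,Y) = 1.9725
H(X|Y) = 0.9854, H(Y|X) = 0.9757

Verification:
H(X) - H(X|Y) = 0.9968 - 0.9854 = 0.0114
H(Y) - H(Y|X) = 0.9871 - 0.9757 = 0.0114
H(X) + H(Y) - H(X,Y) = 0.9968 + 0.9871 - 1.9725 = 0.0114

All forms give I(X;Y) = 0.0114 bits. ✓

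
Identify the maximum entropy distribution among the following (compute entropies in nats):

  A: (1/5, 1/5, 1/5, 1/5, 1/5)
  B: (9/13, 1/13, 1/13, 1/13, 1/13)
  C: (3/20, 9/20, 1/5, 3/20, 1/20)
A

For a discrete distribution over n outcomes, entropy is maximized by the uniform distribution.

Computing entropies:
H(A) = 1.6094 nats
H(B) = 1.0438 nats
H(C) = 1.4001 nats

The uniform distribution (where all probabilities equal 1/5) achieves the maximum entropy of log_e(5) = 1.6094 nats.

Distribution A has the highest entropy.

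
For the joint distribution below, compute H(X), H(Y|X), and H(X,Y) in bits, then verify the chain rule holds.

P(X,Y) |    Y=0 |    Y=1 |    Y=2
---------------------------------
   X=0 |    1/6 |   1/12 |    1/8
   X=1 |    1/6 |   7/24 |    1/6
H(X,Y) = 2.4847, H(X) = 0.9544, H(Y|X) = 1.5303 (all in bits)

Chain rule: H(X,Y) = H(X) + H(Y|X)

Left side — joint entropy directly:
H(X,Y) = -Σ p(x,y) log p(x,y) = 2.4847 bits

Right side — compute H(Y|X) from the conditional distributions:
P(X) = (3/8, 5/8), so H(X) = 0.9544 bits
H(Y|X) = Σ_x P(X=x) · H(Y|X=x):
  P(Y|X=0) = (4/9, 2/9, 1/3), H(Y|X=0) = 1.5305, weight P(X=0) = 3/8
  P(Y|X=1) = (4/15, 7/15, 4/15), H(Y|X=1) = 1.5301, weight P(X=1) = 5/8
H(Y|X) = 1.5303 bits

H(X) + H(Y|X) = 0.9544 + 1.5303 = 2.4847 bits

Both sides equal 2.4847 bits. ✓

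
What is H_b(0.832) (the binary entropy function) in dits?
0.1966 dits

The binary entropy function is:
H(p) = -p log(p) - (1-p) log(1-p)

H(0.832) = -0.832 × log_10(0.832) - 0.168 × log_10(0.168)
H(0.832) = 0.1966 dits

Note: Binary entropy is maximized at p=0.5 (H=1 bit) and minimized at p=0 or p=1 (H=0).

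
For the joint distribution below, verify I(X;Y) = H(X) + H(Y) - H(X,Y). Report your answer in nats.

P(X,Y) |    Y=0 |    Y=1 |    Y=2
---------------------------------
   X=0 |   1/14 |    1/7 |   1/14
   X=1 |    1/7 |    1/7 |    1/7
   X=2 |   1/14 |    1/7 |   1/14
I(X;Y) = 0.0140 nats

Mutual information has multiple equivalent forms:
- I(X;Y) = H(X) - H(X|Y)
- I(X;Y) = H(Y) - H(Y|X)
- I(X;Y) = H(X) + H(Y) - H(X,Y)

Computing all quantities:
H(X) = 1.0790, H(Y) = 1.0790, H(X,Y) = 2.1440
H(X|Y) = 1.0650, H(Y|X) = 1.0650

Verification:
H(X) - H(X|Y) = 1.0790 - 1.0650 = 0.0140
H(Y) - H(Y|X) = 1.0790 - 1.0650 = 0.0140
H(X) + H(Y) - H(X,Y) = 1.0790 + 1.0790 - 2.1440 = 0.0140

All forms give I(X;Y) = 0.0140 nats. ✓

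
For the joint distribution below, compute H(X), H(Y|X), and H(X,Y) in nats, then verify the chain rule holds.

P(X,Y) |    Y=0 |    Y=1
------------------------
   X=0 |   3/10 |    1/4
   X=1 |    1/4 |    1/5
H(X,Y) = 1.3762, H(X) = 0.6881, H(Y|X) = 0.6881 (all in nats)

Chain rule: H(X,Y) = H(X) + H(Y|X)

Left side — joint entropy directly:
H(X,Y) = -Σ p(x,y) log p(x,y) = 1.3762 nats

Right side — compute H(Y|X) from the conditional distributions:
P(X) = (11/20, 9/20), so H(X) = 0.6881 nats
H(Y|X) = Σ_x P(X=x) · H(Y|X=x):
  P(Y|X=0) = (6/11, 5/11), H(Y|X=0) = 0.6890, weight P(X=0) = 11/20
  P(Y|X=1) = (5/9, 4/9), H(Y|X=1) = 0.6870, weight P(X=1) = 9/20
H(Y|X) = 0.6881 nats

H(X) + H(Y|X) = 0.6881 + 0.6881 = 1.3762 nats

Both sides equal 1.3762 nats. ✓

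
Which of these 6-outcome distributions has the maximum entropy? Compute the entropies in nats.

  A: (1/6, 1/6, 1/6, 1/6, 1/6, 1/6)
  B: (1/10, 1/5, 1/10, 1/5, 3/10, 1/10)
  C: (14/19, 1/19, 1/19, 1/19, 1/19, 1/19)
A

For a discrete distribution over n outcomes, entropy is maximized by the uniform distribution.

Computing entropies:
H(A) = 1.7918 nats
H(B) = 1.6957 nats
H(C) = 0.9999 nats

The uniform distribution (where all probabilities equal 1/6) achieves the maximum entropy of log_e(6) = 1.7918 nats.

Distribution A has the highest entropy.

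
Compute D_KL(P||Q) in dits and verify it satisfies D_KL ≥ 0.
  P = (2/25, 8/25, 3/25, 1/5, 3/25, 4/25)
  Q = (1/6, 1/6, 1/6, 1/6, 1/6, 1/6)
0.0439 dits

KL divergence satisfies the Gibbs inequality: D_KL(P||Q) ≥ 0 for all distributions P, Q.

D_KL(P||Q) = Σ p(x) log(p(x)/q(x))
Term by term:
  x=0: 2/25 × log_10[(2/25)/(1/6)] = -0.0255
  x=1: 8/25 × log_10[(8/25)/(1/6)] = 0.0907
  x=2: 3/25 × log_10[(3/25)/(1/6)] = -0.0171
  x=3: 1/5 × log_10[(1/5)/(1/6)] = 0.0158
  x=4: 3/25 × log_10[(3/25)/(1/6)] = -0.0171
  x=5: 4/25 × log_10[(4/25)/(1/6)] = -0.0028
D_KL(P||Q) = 0.0439 dits

D_KL(P||Q) = 0.0439 ≥ 0 ✓

This non-negativity is a fundamental property: relative entropy cannot be negative because it measures how different Q is from P.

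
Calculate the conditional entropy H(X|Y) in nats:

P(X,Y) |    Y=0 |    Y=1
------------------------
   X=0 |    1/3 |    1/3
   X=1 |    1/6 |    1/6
0.6365 nats

Using the chain rule: H(X|Y) = H(X,Y) - H(Y)

First, compute H(X,Y) = 1.3297 nats

Marginal P(Y) = (1/2, 1/2)
H(Y) = 0.6931 nats

H(X|Y) = H(X,Y) - H(Y) = 1.3297 - 0.6931 = 0.6365 nats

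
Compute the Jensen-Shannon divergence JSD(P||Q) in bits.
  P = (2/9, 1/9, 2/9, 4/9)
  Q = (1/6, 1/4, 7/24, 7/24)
0.0376 bits

Jensen-Shannon divergence is:
JSD(P||Q) = 0.5 × D_KL(P||M) + 0.5 × D_KL(Q||M)
where M = 0.5 × (P + Q) is the mixture distribution.

M = 0.5 × (2/9, 1/9, 2/9, 4/9) + 0.5 × (1/6, 1/4, 7/24, 7/24) = (7/36, 0.180556, 0.256944, 0.368056)

D_KL(P||M) = 0.0394 bits
D_KL(Q||M) = 0.0358 bits

JSD(P||Q) = 0.5 × 0.0394 + 0.5 × 0.0358 = 0.0376 bits

Unlike KL divergence, JSD is symmetric and bounded: 0 ≤ JSD ≤ log(2).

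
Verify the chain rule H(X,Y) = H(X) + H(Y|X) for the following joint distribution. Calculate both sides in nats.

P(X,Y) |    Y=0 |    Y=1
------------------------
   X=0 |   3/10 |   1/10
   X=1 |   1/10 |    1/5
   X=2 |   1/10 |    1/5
H(X,Y) = 1.6957, H(X) = 1.0889, H(Y|X) = 0.6068 (all in nats)

Chain rule: H(X,Y) = H(X) + H(Y|X)

Left side — joint entropy directly:
H(X,Y) = -Σ p(x,y) log p(x,y) = 1.6957 nats

Right side — compute H(Y|X) from the conditional distributions:
P(X) = (2/5, 3/10, 3/10), so H(X) = 1.0889 nats
H(Y|X) = Σ_x P(X=x) · H(Y|X=x):
  P(Y|X=0) = (3/4, 1/4), H(Y|X=0) = 0.5623, weight P(X=0) = 2/5
  P(Y|X=1) = (1/3, 2/3), H(Y|X=1) = 0.6365, weight P(X=1) = 3/10
  P(Y|X=2) = (1/3, 2/3), H(Y|X=2) = 0.6365, weight P(X=2) = 3/10
H(Y|X) = 0.6068 nats

H(X) + H(Y|X) = 1.0889 + 0.6068 = 1.6957 nats

Both sides equal 1.6957 nats. ✓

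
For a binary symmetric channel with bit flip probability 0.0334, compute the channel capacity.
0.7888 bits

For a binary symmetric channel (BSC) with error probability p:
Capacity C = 1 - H(p) bits per symbol

where H(p) = -p log₂(p) - (1-p) log₂(1-p) is the binary entropy function.

H(0.0334) = 0.2112 bits
C = 1 - 0.2112 = 0.7888 bits per symbol

This means we can reliably transmit up to 0.7888 bits of information per channel use.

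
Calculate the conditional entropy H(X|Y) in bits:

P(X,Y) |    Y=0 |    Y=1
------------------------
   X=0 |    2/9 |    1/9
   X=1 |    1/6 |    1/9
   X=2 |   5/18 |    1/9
1.5647 bits

Using the chain rule: H(X|Y) = H(X,Y) - H(Y)

First, compute H(X,Y) = 2.4830 bits

Marginal P(Y) = (2/3, 1/3)
H(Y) = 0.9183 bits

H(X|Y) = H(X,Y) - H(Y) = 2.4830 - 0.9183 = 1.5647 bits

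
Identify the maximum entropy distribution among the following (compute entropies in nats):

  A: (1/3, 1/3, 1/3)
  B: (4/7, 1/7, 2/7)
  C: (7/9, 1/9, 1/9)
A

For a discrete distribution over n outcomes, entropy is maximized by the uniform distribution.

Computing entropies:
H(A) = 1.0986 nats
H(B) = 0.9557 nats
H(C) = 0.6837 nats

The uniform distribution (where all probabilities equal 1/3) achieves the maximum entropy of log_e(3) = 1.0986 nats.

Distribution A has the highest entropy.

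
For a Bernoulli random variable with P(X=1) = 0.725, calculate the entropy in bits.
0.8485 bits

The binary entropy function is:
H(p) = -p log(p) - (1-p) log(1-p)

H(0.725) = -0.725 × log_2(0.725) - 0.275 × log_2(0.275)
H(0.725) = 0.8485 bits

Note: Binary entropy is maximized at p=0.5 (H=1 bit) and minimized at p=0 or p=1 (H=0).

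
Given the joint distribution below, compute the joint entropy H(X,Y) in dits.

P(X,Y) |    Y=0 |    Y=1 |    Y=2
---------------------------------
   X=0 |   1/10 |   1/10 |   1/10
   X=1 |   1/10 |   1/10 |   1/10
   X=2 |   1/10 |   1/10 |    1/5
0.9398 dits

Joint entropy is H(X,Y) = -Σ_{x,y} p(x,y) log p(x,y).

Summing over all non-zero entries:
H(X,Y) = -[1/10·log_10(1/10) + 1/10·log_10(1/10) + 1/10·log_10(1/10) + 1/10·log_10(1/10) + 1/10·log_10(1/10) + 1/10·log_10(1/10) + 1/10·log_10(1/10) + 1/10·log_10(1/10) + 1/5·log_10(1/5)]
H(X,Y) = 0.9398 dits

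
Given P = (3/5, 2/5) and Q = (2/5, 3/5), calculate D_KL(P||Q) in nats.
0.0811 nats

KL divergence: D_KL(P||Q) = Σ p(x) log(p(x)/q(x))

Computing term by term:
  x=0: 3/5 × log_e[(3/5)/(2/5)] = 3/5 × 0.4055 = 0.2433
  x=1: 2/5 × log_e[(2/5)/(3/5)] = 2/5 × -0.4055 = -0.1622

D_KL(P||Q) = 0.0811 nats

Note: KL divergence is always non-negative and equals 0 iff P = Q.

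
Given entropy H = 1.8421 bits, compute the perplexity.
3.5853

Perplexity is 2^H (or exp(H) for natural log).

H = 1.8421 bits
Perplexity = 2^1.8421 = 3.5853

Interpretation: The model's uncertainty is equivalent to choosing uniformly among 3.6 options.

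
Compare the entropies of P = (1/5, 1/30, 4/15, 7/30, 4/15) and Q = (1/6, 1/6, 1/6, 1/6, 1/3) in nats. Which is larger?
Q

Computing entropies in nats:
H(P) = 1.4798
H(Q) = 1.5607

Distribution Q has higher entropy.

Intuition: The distribution closer to uniform (more spread out) has higher entropy.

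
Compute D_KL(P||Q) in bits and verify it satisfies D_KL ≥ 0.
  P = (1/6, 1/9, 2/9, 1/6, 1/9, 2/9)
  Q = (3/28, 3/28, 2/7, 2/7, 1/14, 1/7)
0.1144 bits

KL divergence satisfies the Gibbs inequality: D_KL(P||Q) ≥ 0 for all distributions P, Q.

D_KL(P||Q) = Σ p(x) log(p(x)/q(x))
Term by term:
  x=0: 1/6 × log_2[(1/6)/(3/28)] = 0.1062
  x=1: 1/9 × log_2[(1/9)/(3/28)] = 0.0058
  x=2: 2/9 × log_2[(2/9)/(2/7)] = -0.0806
  x=3: 1/6 × log_2[(1/6)/(2/7)] = -0.1296
  x=4: 1/9 × log_2[(1/9)/(1/14)] = 0.0708
  x=5: 2/9 × log_2[(2/9)/(1/7)] = 0.1417
D_KL(P||Q) = 0.1144 bits

D_KL(P||Q) = 0.1144 ≥ 0 ✓

This non-negativity is a fundamental property: relative entropy cannot be negative because it measures how different Q is from P.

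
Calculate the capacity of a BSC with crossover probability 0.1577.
0.3712 bits

For a binary symmetric channel (BSC) with error probability p:
Capacity C = 1 - H(p) bits per symbol

where H(p) = -p log₂(p) - (1-p) log₂(1-p) is the binary entropy function.

H(0.1577) = 0.6288 bits
C = 1 - 0.6288 = 0.3712 bits per symbol

This means we can reliably transmit up to 0.3712 bits of information per channel use.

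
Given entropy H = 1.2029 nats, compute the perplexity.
3.3298

Perplexity is e^H (or exp(H) for natural log).

H = 1.2029 nats
Perplexity = e^1.2029 = 3.3298

Interpretation: The model's uncertainty is equivalent to choosing uniformly among 3.3 options.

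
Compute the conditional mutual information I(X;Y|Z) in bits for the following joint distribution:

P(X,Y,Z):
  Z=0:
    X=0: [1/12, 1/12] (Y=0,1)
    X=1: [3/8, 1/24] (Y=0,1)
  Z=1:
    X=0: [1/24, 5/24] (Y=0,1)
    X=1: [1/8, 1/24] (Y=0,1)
0.1820 bits

Conditional mutual information: I(X;Y|Z) = H(X|Z) + H(Y|Z) - H(X,Y|Z)

H(Z) = 0.9799
H(X,Z) = 1.8879 → H(X|Z) = 0.9080
H(Y,Z) = 1.8217 → H(Y|Z) = 0.8418
H(X,Y,Z) = 2.5477 → H(X,Y|Z) = 1.5678

I(X;Y|Z) = 0.9080 + 0.8418 - 1.5678 = 0.1820 bits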